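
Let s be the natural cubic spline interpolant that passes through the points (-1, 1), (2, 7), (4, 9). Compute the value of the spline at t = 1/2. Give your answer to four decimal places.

4.3375

With M_i denoting the second derivative at x_i, h_i = 3, 2, and Δ_i = (y_(i+1) − y_i)/h_i = 2, 1:
  3·M_0 + 10·M_1 + 2·M_2 = 6(Δ_1 - Δ_0) = -6
Natural end conditions: M_0 = M_2 = 0.
Solving: M_0 = 0, M_1 = -3/5, M_2 = 0.
On [-1, 2], s(t) = 1 + 23/10·(t + 1) + 0·(t + 1)² - 1/30·(t + 1)³.
With (t + 1) = 3/2: s(1/2) = 347/80.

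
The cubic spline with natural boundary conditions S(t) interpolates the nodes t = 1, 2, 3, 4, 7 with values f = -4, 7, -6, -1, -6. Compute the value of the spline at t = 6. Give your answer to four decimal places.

0.1724

Put σ_i = S'' at the i-th knot. Here h = (1, 1, 1, 3) and Δ = (11, -13, 5, -5/3), so the interior equations h_(i-1)·σ_(i-1) + 2(h_(i-1)+h_i)·σ_i + h_i·σ_(i+1) = 6(Δ_i − Δ_(i-1)) read
  1·σ_0 + 4·σ_1 + 1·σ_2 = 6(Δ_1 - Δ_0) = -144
  1·σ_1 + 4·σ_2 + 1·σ_3 = 6(Δ_2 - Δ_1) = 108
  1·σ_2 + 8·σ_3 + 3·σ_4 = 6(Δ_3 - Δ_2) = -40
Natural end conditions: σ_0 = σ_4 = 0.
Hence σ_0 = 0, σ_1 = -1342/29, σ_2 = 1192/29, σ_3 = -294/29, σ_4 = 0.
On [4, 7], S(t) = -1 + 737/87·(t - 4) - 147/29·(t - 4)² + 49/87·(t - 4)³.
With (t - 4) = 2: S(6) = 5/29.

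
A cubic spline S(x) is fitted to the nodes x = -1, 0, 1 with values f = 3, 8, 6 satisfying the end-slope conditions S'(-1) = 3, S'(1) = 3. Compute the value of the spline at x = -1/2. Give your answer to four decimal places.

Write M_i for S''(x_i). With h_i = 1, 1 and divided differences Δ_i = 5, -2, the continuity of S' gives the tridiagonal system
  1·M_0 + 4·M_1 + 1·M_2 = 6(Δ_1 - Δ_0) = -42
Clamped end conditions give two more equations: 2h_0·M_0 + h_0·M_1 = 6(Δ_0 - S'(-1)) = 12 and h_1·M_1 + 2h_1·M_2 = 6(S'(1) - Δ_1) = 30.
Forward elimination and back-substitution give M_0 = 33/2, M_1 = -21, M_2 = 51/2.
On [-1, 0], S(x) = 3 + 3·(x + 1) + 33/4·(x + 1)² - 25/4·(x + 1)³.
With (x + 1) = 1/2: S(-1/2) = 185/32.

5.7813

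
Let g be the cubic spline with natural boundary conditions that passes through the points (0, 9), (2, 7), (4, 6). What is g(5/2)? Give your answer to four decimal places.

6.6680

Write M_i for g''(x_i). With h_i = 2, 2 and divided differences Δ_i = -1, -1/2, the continuity of g' gives the tridiagonal system
  2·M_0 + 8·M_1 + 2·M_2 = 6(Δ_1 - Δ_0) = 3
Natural end conditions: M_0 = M_2 = 0.
Hence M_0 = 0, M_1 = 3/8, M_2 = 0.
On [2, 4], g(t) = 7 - 3/4·(t - 2) + 3/16·(t - 2)² - 1/32·(t - 2)³.
With (t - 2) = 1/2: g(5/2) = 1707/256.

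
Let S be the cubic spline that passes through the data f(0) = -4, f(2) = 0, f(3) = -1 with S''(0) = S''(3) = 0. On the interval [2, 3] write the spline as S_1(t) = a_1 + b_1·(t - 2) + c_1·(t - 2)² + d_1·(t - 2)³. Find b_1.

0

Put m_i = S'' at the i-th knot. Here h = (2, 1) and Δ = (2, -1), so the interior equations h_(i-1)·m_(i-1) + 2(h_(i-1)+h_i)·m_i + h_i·m_(i+1) = 6(Δ_i − Δ_(i-1)) read
  2·m_0 + 6·m_1 + 1·m_2 = 6(Δ_1 - Δ_0) = -18
Natural end conditions: m_0 = m_2 = 0.
Solving: m_0 = 0, m_1 = -3, m_2 = 0.
On [2, 3], with S_1(t) = a_1 + b_1·(t - 2) + c_1·(t - 2)² + d_1·(t - 2)³: c_1 = m_1/2 = -3/2, d_1 = (m_2 - m_1)/(6h_1) = 1/2, b_1 = Δ_1 - h_1(2m_1 + m_2)/6 = 0.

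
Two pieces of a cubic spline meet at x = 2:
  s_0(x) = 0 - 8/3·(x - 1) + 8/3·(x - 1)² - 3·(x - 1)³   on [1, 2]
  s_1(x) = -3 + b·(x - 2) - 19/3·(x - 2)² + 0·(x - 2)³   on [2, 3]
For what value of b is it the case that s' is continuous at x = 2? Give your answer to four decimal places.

-6.3333

s_0'(x) = -8/3 + 16/3·(x - 1) - 9·(x - 1)², so s_0'(2) = -19/3. On the right, s_1'(2) = b, so b = -19/3.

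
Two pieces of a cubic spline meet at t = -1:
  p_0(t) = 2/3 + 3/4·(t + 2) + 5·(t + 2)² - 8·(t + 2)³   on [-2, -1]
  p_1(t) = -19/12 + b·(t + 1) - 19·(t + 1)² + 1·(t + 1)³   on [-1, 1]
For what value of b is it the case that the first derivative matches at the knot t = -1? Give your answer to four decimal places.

-13.2500

p_0'(t) = 3/4 + 10·(t + 2) - 24·(t + 2)², so p_0'(-1) = -53/4. On the right, p_1'(-1) = b, so b = -53/4.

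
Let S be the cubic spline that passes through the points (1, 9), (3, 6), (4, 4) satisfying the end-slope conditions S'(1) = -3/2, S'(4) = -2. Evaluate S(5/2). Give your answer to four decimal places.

Put m_i = S'' at the i-th knot. Here h = (2, 1) and Δ = (-3/2, -2), so the interior equations h_(i-1)·m_(i-1) + 2(h_(i-1)+h_i)·m_i + h_i·m_(i+1) = 6(Δ_i − Δ_(i-1)) read
  2·m_0 + 6·m_1 + 1·m_2 = 6(Δ_1 - Δ_0) = -3
Clamped end conditions give two more equations: 2h_0·m_0 + h_0·m_1 = 6(Δ_0 - S'(1)) = 0 and h_1·m_1 + 2h_1·m_2 = 6(S'(4) - Δ_1) = 0.
Forward elimination and back-substitution give m_0 = 1/3, m_1 = -2/3, m_2 = 1/3.
On [1, 3], S(t) = 9 - 3/2·(t - 1) + 1/6·(t - 1)² - 1/12·(t - 1)³.
With (t - 1) = 3/2: S(5/2) = 219/32.

6.8438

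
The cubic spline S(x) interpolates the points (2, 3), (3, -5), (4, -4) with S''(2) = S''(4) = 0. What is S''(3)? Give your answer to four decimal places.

Put σ_i = S'' at the i-th knot. Here h = (1, 1) and Δ = (-8, 1), so the interior equations h_(i-1)·σ_(i-1) + 2(h_(i-1)+h_i)·σ_i + h_i·σ_(i+1) = 6(Δ_i − Δ_(i-1)) read
  1·σ_0 + 4·σ_1 + 1·σ_2 = 6(Δ_1 - Δ_0) = 54
Natural end conditions: σ_0 = σ_2 = 0.
Forward elimination and back-substitution give σ_0 = 0, σ_1 = 27/2, σ_2 = 0.

13.5000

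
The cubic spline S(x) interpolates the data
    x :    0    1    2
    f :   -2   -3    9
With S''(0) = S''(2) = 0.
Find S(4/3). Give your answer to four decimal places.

Let m_i = S''(x_i). Step sizes h_i = 1, 1; slopes of the chords Δ_i = (y_(i+1) - y_i)/h_i = -1, 12.
  1·m_0 + 4·m_1 + 1·m_2 = 6(Δ_1 - Δ_0) = 78
Natural end conditions: m_0 = m_2 = 0.
Forward elimination and back-substitution give m_0 = 0, m_1 = 39/2, m_2 = 0.
On [1, 2], S(x) = -3 + 11/2·(x - 1) + 39/4·(x - 1)² - 13/4·(x - 1)³.
With (x - 1) = 1/3: S(4/3) = -11/54.

-0.2037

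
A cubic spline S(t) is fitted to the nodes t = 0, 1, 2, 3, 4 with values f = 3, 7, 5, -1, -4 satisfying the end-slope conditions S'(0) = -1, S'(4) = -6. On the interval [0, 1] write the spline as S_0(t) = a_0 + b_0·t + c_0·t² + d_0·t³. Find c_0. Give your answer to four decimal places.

Let M_i = S''(x_i). Step sizes h_i = 1, 1, 1, 1; slopes of the chords Δ_i = (y_(i+1) - y_i)/h_i = 4, -2, -6, -3.
  1·M_0 + 4·M_1 + 1·M_2 = 6(Δ_1 - Δ_0) = -36
  1·M_1 + 4·M_2 + 1·M_3 = 6(Δ_2 - Δ_1) = -24
  1·M_2 + 4·M_3 + 1·M_4 = 6(Δ_3 - Δ_2) = 18
Clamped end conditions give two more equations: 2h_0·M_0 + h_0·M_1 = 6(Δ_0 - S'(0)) = 30 and h_3·M_3 + 2h_3·M_4 = 6(S'(4) - Δ_3) = -18.
Forward elimination and back-substitution give M_0 = 151/7, M_1 = -92/7, M_2 = -5, M_3 = 64/7, M_4 = -95/7.
On [0, 1], with S_0(t) = a_0 + b_0·t + c_0·t² + d_0·t³: c_0 = M_0/2 = 151/14, d_0 = (M_1 - M_0)/(6h_0) = -81/14, b_0 = Δ_0 - h_0(2M_0 + M_1)/6 = -1.

10.7857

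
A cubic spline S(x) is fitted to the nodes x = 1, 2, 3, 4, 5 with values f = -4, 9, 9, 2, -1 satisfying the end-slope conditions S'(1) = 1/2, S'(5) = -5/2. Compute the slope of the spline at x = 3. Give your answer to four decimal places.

-6.7857

Let M_i = S''(x_i). Step sizes h_i = 1, 1, 1, 1; slopes of the chords Δ_i = (y_(i+1) - y_i)/h_i = 13, 0, -7, -3.
  1·M_0 + 4·M_1 + 1·M_2 = 6(Δ_1 - Δ_0) = -78
  1·M_1 + 4·M_2 + 1·M_3 = 6(Δ_2 - Δ_1) = -42
  1·M_2 + 4·M_3 + 1·M_4 = 6(Δ_3 - Δ_2) = 24
Clamped end conditions give two more equations: 2h_0·M_0 + h_0·M_1 = 6(Δ_0 - S'(1)) = 75 and h_3·M_3 + 2h_3·M_4 = 6(S'(5) - Δ_3) = 3.
Solving: M_0 = 747/14, M_1 = -222/7, M_2 = -9/2, M_3 = 54/7, M_4 = -33/14.
On [3, 4], S'(x) = b_2 + 2c_2·(x - 3) + 3d_2·(x - 3)² with b_2 = Δ_2 - h_2(2M_2 + M_3)/6 = -95/14, c_2 = M_2/2 = -9/4, d_2 = (M_3 - M_2)/(6h_2) = 57/28. So S'(3) = -95/14.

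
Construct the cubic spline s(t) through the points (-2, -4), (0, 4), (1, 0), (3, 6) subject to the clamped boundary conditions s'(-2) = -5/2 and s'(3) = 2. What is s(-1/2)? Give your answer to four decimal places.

With m_i denoting the second derivative at x_i, h_i = 2, 1, 2, and Δ_i = (y_(i+1) − y_i)/h_i = 4, -4, 3:
  2·m_0 + 6·m_1 + 1·m_2 = 6(Δ_1 - Δ_0) = -48
  1·m_1 + 6·m_2 + 2·m_3 = 6(Δ_2 - Δ_1) = 42
Clamped end conditions give two more equations: 2h_0·m_0 + h_0·m_1 = 6(Δ_0 - s'(-2)) = 39 and h_2·m_2 + 2h_2·m_3 = 6(s'(3) - Δ_2) = -6.
Solving the tridiagonal system: m_0 = 567/32, m_1 = -255/16, m_2 = 195/16, m_3 = -243/32.
On [-2, 0], s(t) = -4 - 5/2·(t + 2) + 567/64·(t + 2)² - 359/128·(t + 2)³.
With (t + 2) = 3/2: s(-1/2) = 2783/1024.

2.7178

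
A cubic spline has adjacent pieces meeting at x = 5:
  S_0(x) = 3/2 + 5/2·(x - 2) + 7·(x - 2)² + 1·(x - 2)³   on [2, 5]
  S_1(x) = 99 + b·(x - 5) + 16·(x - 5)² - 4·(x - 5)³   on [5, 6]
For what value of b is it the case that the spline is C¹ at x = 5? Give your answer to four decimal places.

71.5000

S_0'(x) = 5/2 + 14·(x - 2) + 3·(x - 2)², so S_0'(5) = 143/2. On the right, S_1'(5) = b, so b = 143/2.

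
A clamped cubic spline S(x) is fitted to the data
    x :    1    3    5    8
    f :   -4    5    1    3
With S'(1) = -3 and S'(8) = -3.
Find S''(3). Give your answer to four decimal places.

Write σ_i for S''(x_i). With h_i = 2, 2, 3 and divided differences Δ_i = 9/2, -2, 2/3, the continuity of S' gives the tridiagonal system
  2·σ_0 + 8·σ_1 + 2·σ_2 = 6(Δ_1 - Δ_0) = -39
  2·σ_1 + 10·σ_2 + 3·σ_3 = 6(Δ_2 - Δ_1) = 16
Clamped end conditions give two more equations: 2h_0·σ_0 + h_0·σ_1 = 6(Δ_0 - S'(1)) = 45 and h_2·σ_2 + 2h_2·σ_3 = 6(S'(8) - Δ_2) = -22.
Hence σ_0 = 1217/74, σ_1 = -769/74, σ_2 = 208/37, σ_3 = -719/111.

-10.3919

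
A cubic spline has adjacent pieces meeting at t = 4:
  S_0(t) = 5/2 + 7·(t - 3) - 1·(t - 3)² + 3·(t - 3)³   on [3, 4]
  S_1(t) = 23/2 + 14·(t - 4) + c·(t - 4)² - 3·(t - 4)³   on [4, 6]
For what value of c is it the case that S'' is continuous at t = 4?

8

S_0''(t) = -2 + 18·(t - 3), so S_0''(4) = 16. On the right, S_1''(4) = 2c, so c = 8.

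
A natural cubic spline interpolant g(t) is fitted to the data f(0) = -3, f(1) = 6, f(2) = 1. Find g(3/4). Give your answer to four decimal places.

4.8984

With M_i denoting the second derivative at x_i, h_i = 1, 1, and Δ_i = (y_(i+1) − y_i)/h_i = 9, -5:
  1·M_0 + 4·M_1 + 1·M_2 = 6(Δ_1 - Δ_0) = -84
Natural end conditions: M_0 = M_2 = 0.
Forward elimination and back-substitution give M_0 = 0, M_1 = -21, M_2 = 0.
On [0, 1], g(t) = -3 + 25/2·t + 0·t² - 7/2·t³.
With t = 3/4: g(3/4) = 627/128.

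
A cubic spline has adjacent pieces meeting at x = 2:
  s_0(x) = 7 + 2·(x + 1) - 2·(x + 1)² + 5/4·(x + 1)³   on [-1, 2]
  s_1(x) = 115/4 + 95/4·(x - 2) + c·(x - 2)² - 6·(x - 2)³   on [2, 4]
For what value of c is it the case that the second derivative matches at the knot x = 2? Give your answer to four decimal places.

s_0''(x) = -4 + 15/2·(x + 1), so s_0''(2) = 37/2. On the right, s_1''(2) = 2c, so c = 37/4.

9.2500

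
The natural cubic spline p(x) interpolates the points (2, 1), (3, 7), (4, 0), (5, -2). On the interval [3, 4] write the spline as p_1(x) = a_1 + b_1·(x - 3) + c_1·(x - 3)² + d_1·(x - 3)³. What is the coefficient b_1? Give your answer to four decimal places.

-1.6000

Put M_i = p'' at the i-th knot. Here h = (1, 1, 1) and Δ = (6, -7, -2), so the interior equations h_(i-1)·M_(i-1) + 2(h_(i-1)+h_i)·M_i + h_i·M_(i+1) = 6(Δ_i − Δ_(i-1)) read
  1·M_0 + 4·M_1 + 1·M_2 = 6(Δ_1 - Δ_0) = -78
  1·M_1 + 4·M_2 + 1·M_3 = 6(Δ_2 - Δ_1) = 30
Natural end conditions: M_0 = M_3 = 0.
Forward elimination and back-substitution give M_0 = 0, M_1 = -114/5, M_2 = 66/5, M_3 = 0.
On [3, 4], with p_1(x) = a_1 + b_1·(x - 3) + c_1·(x - 3)² + d_1·(x - 3)³: c_1 = M_1/2 = -57/5, d_1 = (M_2 - M_1)/(6h_1) = 6, b_1 = Δ_1 - h_1(2M_1 + M_2)/6 = -8/5.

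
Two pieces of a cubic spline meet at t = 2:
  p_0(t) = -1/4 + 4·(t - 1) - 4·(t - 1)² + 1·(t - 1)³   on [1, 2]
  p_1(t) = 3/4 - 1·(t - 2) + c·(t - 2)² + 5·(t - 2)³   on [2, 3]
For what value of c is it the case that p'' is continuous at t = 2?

-1

p_0''(t) = -8 + 6·(t - 1), so p_0''(2) = -2. On the right, p_1''(2) = 2c, so c = -1.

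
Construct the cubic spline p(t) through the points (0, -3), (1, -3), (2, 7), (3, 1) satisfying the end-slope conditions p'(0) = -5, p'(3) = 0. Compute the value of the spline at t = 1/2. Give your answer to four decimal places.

Let M_i = p''(x_i). Step sizes h_i = 1, 1, 1; slopes of the chords Δ_i = (y_(i+1) - y_i)/h_i = 0, 10, -6.
  1·M_0 + 4·M_1 + 1·M_2 = 6(Δ_1 - Δ_0) = 60
  1·M_1 + 4·M_2 + 1·M_3 = 6(Δ_2 - Δ_1) = -96
Clamped end conditions give two more equations: 2h_0·M_0 + h_0·M_1 = 6(Δ_0 - p'(0)) = 30 and h_2·M_2 + 2h_2·M_3 = 6(p'(3) - Δ_2) = 36.
Hence M_0 = 44/15, M_1 = 362/15, M_2 = -592/15, M_3 = 566/15.
On [0, 1], p(t) = -3 - 5·t + 22/15·t² + 53/15·t³.
With t = 1/2: p(1/2) = -563/120.

-4.6917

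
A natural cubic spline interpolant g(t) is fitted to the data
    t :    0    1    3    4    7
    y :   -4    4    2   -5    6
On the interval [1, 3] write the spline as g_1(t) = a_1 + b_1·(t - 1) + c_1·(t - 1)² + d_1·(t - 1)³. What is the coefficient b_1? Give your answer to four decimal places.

5.5547

Put M_i = g'' at the i-th knot. Here h = (1, 2, 1, 3) and Δ = (8, -1, -7, 11/3), so the interior equations h_(i-1)·M_(i-1) + 2(h_(i-1)+h_i)·M_i + h_i·M_(i+1) = 6(Δ_i − Δ_(i-1)) read
  1·M_0 + 6·M_1 + 2·M_2 = 6(Δ_1 - Δ_0) = -54
  2·M_1 + 6·M_2 + 1·M_3 = 6(Δ_2 - Δ_1) = -36
  1·M_2 + 8·M_3 + 3·M_4 = 6(Δ_3 - Δ_2) = 64
Natural end conditions: M_0 = M_4 = 0.
Forward elimination and back-substitution give M_0 = 0, M_1 = -917/125, M_2 = -624/125, M_3 = 1078/125, M_4 = 0.
On [1, 3], with g_1(t) = a_1 + b_1·(t - 1) + c_1·(t - 1)² + d_1·(t - 1)³: c_1 = M_1/2 = -917/250, d_1 = (M_2 - M_1)/(6h_1) = 293/1500, b_1 = Δ_1 - h_1(2M_1 + M_2)/6 = 2083/375.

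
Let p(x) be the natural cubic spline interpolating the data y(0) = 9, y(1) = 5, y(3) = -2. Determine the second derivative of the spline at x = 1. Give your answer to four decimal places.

0.5000

Put M_i = p'' at the i-th knot. Here h = (1, 2) and Δ = (-4, -7/2), so the interior equations h_(i-1)·M_(i-1) + 2(h_(i-1)+h_i)·M_i + h_i·M_(i+1) = 6(Δ_i − Δ_(i-1)) read
  1·M_0 + 6·M_1 + 2·M_2 = 6(Δ_1 - Δ_0) = 3
Natural end conditions: M_0 = M_2 = 0.
Hence M_0 = 0, M_1 = 1/2, M_2 = 0.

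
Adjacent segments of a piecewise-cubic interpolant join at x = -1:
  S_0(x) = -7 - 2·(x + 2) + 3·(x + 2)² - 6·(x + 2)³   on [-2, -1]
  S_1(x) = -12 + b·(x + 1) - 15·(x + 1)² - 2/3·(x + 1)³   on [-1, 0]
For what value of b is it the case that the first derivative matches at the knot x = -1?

-14

S_0'(x) = -2 + 6·(x + 2) - 18·(x + 2)², so S_0'(-1) = -14. On the right, S_1'(-1) = b, so b = -14.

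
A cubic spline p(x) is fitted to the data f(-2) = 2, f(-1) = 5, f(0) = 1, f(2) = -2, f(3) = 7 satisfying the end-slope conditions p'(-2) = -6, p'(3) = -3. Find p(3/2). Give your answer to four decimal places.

With σ_i denoting the second derivative at x_i, h_i = 1, 1, 2, 1, and Δ_i = (y_(i+1) − y_i)/h_i = 3, -4, -3/2, 9:
  1·σ_0 + 4·σ_1 + 1·σ_2 = 6(Δ_1 - Δ_0) = -42
  1·σ_1 + 6·σ_2 + 2·σ_3 = 6(Δ_2 - Δ_1) = 15
  2·σ_2 + 6·σ_3 + 1·σ_4 = 6(Δ_3 - Δ_2) = 63
Clamped end conditions give two more equations: 2h_0·σ_0 + h_0·σ_1 = 6(Δ_0 - p'(-2)) = 54 and h_3·σ_3 + 2h_3·σ_4 = 6(p'(3) - Δ_3) = -72.
Solving the tridiagonal system: σ_0 = 4713/128, σ_1 = -1257/64, σ_2 = -33/128, σ_3 = 579/32, σ_4 = -2883/64.
On [0, 2], p(x) = 1 - 471/64·x - 33/256·x² + 783/512·x³.
With x = 3/2: p(3/2) = -21167/4096.

-5.1677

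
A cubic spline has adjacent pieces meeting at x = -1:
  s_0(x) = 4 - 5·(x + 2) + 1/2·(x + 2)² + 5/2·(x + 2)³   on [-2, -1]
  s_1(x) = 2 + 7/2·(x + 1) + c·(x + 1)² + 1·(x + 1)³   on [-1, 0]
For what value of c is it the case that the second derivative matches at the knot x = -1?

s_0''(x) = 1 + 15·(x + 2), so s_0''(-1) = 16. On the right, s_1''(-1) = 2c, so c = 8.

8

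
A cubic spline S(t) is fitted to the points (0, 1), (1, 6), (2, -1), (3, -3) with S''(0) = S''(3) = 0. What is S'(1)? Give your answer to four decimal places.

-2.0667

Let m_i = S''(x_i). Step sizes h_i = 1, 1, 1; slopes of the chords Δ_i = (y_(i+1) - y_i)/h_i = 5, -7, -2.
  1·m_0 + 4·m_1 + 1·m_2 = 6(Δ_1 - Δ_0) = -72
  1·m_1 + 4·m_2 + 1·m_3 = 6(Δ_2 - Δ_1) = 30
Natural end conditions: m_0 = m_3 = 0.
Solving the tridiagonal system: m_0 = 0, m_1 = -106/5, m_2 = 64/5, m_3 = 0.
On [1, 2], S'(t) = b_1 + 2c_1·(t - 1) + 3d_1·(t - 1)² with b_1 = Δ_1 - h_1(2m_1 + m_2)/6 = -31/15, c_1 = m_1/2 = -53/5, d_1 = (m_2 - m_1)/(6h_1) = 17/3. So S'(1) = -31/15.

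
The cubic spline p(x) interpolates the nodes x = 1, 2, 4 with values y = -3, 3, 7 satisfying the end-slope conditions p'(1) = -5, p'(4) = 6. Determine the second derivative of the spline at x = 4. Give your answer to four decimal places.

13.6667

With σ_i denoting the second derivative at x_i, h_i = 1, 2, and Δ_i = (y_(i+1) − y_i)/h_i = 6, 2:
  1·σ_0 + 6·σ_1 + 2·σ_2 = 6(Δ_1 - Δ_0) = -24
Clamped end conditions give two more equations: 2h_0·σ_0 + h_0·σ_1 = 6(Δ_0 - p'(1)) = 66 and h_1·σ_1 + 2h_1·σ_2 = 6(p'(4) - Δ_1) = 24.
Solving: σ_0 = 122/3, σ_1 = -46/3, σ_2 = 41/3.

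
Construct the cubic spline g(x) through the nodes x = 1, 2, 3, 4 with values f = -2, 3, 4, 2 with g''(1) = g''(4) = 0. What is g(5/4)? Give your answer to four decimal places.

-0.5469

Put m_i = g'' at the i-th knot. Here h = (1, 1, 1) and Δ = (5, 1, -2), so the interior equations h_(i-1)·m_(i-1) + 2(h_(i-1)+h_i)·m_i + h_i·m_(i+1) = 6(Δ_i − Δ_(i-1)) read
  1·m_0 + 4·m_1 + 1·m_2 = 6(Δ_1 - Δ_0) = -24
  1·m_1 + 4·m_2 + 1·m_3 = 6(Δ_2 - Δ_1) = -18
Natural end conditions: m_0 = m_3 = 0.
Solving the tridiagonal system: m_0 = 0, m_1 = -26/5, m_2 = -16/5, m_3 = 0.
On [1, 2], g(x) = -2 + 88/15·(x - 1) + 0·(x - 1)² - 13/15·(x - 1)³.
With (x - 1) = 1/4: g(5/4) = -35/64.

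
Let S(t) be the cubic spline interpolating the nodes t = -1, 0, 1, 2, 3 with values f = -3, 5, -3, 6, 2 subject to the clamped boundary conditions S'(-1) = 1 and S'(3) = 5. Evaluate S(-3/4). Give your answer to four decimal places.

-1.5951

Write m_i for S''(x_i). With h_i = 1, 1, 1, 1 and divided differences Δ_i = 8, -8, 9, -4, the continuity of S' gives the tridiagonal system
  1·m_0 + 4·m_1 + 1·m_2 = 6(Δ_1 - Δ_0) = -96
  1·m_1 + 4·m_2 + 1·m_3 = 6(Δ_2 - Δ_1) = 102
  1·m_2 + 4·m_3 + 1·m_4 = 6(Δ_3 - Δ_2) = -78
Clamped end conditions give two more equations: 2h_0·m_0 + h_0·m_1 = 6(Δ_0 - S'(-1)) = 42 and h_3·m_3 + 2h_3·m_4 = 6(S'(3) - Δ_3) = 54.
Solving the tridiagonal system: m_0 = 1249/28, m_1 = -661/14, m_2 = 193/4, m_3 = -613/14, m_4 = 1369/28.
On [-1, 0], S(t) = -3 + 1·(t + 1) + 1249/56·(t + 1)² - 857/56·(t + 1)³.
With (t + 1) = 1/4: S(-3/4) = -5717/3584.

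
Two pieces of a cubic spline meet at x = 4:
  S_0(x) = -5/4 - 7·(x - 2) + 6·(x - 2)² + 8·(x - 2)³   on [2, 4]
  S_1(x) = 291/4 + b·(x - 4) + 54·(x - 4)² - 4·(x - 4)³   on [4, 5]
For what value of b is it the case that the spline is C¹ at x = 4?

113

S_0'(x) = -7 + 12·(x - 2) + 24·(x - 2)², so S_0'(4) = 113. On the right, S_1'(4) = b, so b = 113.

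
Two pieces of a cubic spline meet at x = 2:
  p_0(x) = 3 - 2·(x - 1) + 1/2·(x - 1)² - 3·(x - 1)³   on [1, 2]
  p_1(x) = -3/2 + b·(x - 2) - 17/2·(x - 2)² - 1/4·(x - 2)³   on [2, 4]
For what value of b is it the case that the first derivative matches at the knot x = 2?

-10

p_0'(x) = -2 + 1·(x - 1) - 9·(x - 1)², so p_0'(2) = -10. On the right, p_1'(2) = b, so b = -10.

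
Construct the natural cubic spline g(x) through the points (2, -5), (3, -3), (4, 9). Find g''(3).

Write σ_i for g''(x_i). With h_i = 1, 1 and divided differences Δ_i = 2, 12, the continuity of g' gives the tridiagonal system
  1·σ_0 + 4·σ_1 + 1·σ_2 = 6(Δ_1 - Δ_0) = 60
Natural end conditions: σ_0 = σ_2 = 0.
Solving the tridiagonal system: σ_0 = 0, σ_1 = 15, σ_2 = 0.

15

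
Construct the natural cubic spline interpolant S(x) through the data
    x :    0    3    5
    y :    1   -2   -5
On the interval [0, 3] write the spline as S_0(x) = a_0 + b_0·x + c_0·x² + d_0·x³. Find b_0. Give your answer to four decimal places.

Write m_i for S''(x_i). With h_i = 3, 2 and divided differences Δ_i = -1, -3/2, the continuity of S' gives the tridiagonal system
  3·m_0 + 10·m_1 + 2·m_2 = 6(Δ_1 - Δ_0) = -3
Natural end conditions: m_0 = m_2 = 0.
Hence m_0 = 0, m_1 = -3/10, m_2 = 0.
On [0, 3], with S_0(x) = a_0 + b_0·x + c_0·x² + d_0·x³: c_0 = m_0/2 = 0, d_0 = (m_1 - m_0)/(6h_0) = -1/60, b_0 = Δ_0 - h_0(2m_0 + m_1)/6 = -17/20.

-0.8500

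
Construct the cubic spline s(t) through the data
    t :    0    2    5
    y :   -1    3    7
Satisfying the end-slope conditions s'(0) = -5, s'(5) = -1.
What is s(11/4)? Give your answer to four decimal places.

5.5797

With M_i denoting the second derivative at x_i, h_i = 2, 3, and Δ_i = (y_(i+1) − y_i)/h_i = 2, 4/3:
  2·M_0 + 10·M_1 + 3·M_2 = 6(Δ_1 - Δ_0) = -4
Clamped end conditions give two more equations: 2h_0·M_0 + h_0·M_1 = 6(Δ_0 - s'(0)) = 42 and h_1·M_1 + 2h_1·M_2 = 6(s'(5) - Δ_1) = -14.
Forward elimination and back-substitution give M_0 = 117/10, M_1 = -12/5, M_2 = -17/15.
On [2, 5], s(t) = 3 + 43/10·(t - 2) - 6/5·(t - 2)² + 19/270·(t - 2)³.
With (t - 2) = 3/4: s(11/4) = 3571/640.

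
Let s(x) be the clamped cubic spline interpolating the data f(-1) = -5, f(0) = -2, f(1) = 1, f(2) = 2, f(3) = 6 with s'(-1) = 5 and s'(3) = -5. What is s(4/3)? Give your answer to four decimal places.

Put M_i = s'' at the i-th knot. Here h = (1, 1, 1, 1) and Δ = (3, 3, 1, 4), so the interior equations h_(i-1)·M_(i-1) + 2(h_(i-1)+h_i)·M_i + h_i·M_(i+1) = 6(Δ_i − Δ_(i-1)) read
  1·M_0 + 4·M_1 + 1·M_2 = 6(Δ_1 - Δ_0) = 0
  1·M_1 + 4·M_2 + 1·M_3 = 6(Δ_2 - Δ_1) = -12
  1·M_2 + 4·M_3 + 1·M_4 = 6(Δ_3 - Δ_2) = 18
Clamped end conditions give two more equations: 2h_0·M_0 + h_0·M_1 = 6(Δ_0 - s'(-1)) = -12 and h_3·M_3 + 2h_3·M_4 = 6(s'(3) - Δ_3) = -54.
Hence M_0 = -223/28, M_1 = 55/14, M_2 = -31/4, M_3 = 211/14, M_4 = -967/28.
On [1, 2], s(x) = 1 + 15/14·(x - 1) - 31/8·(x - 1)² + 213/56·(x - 1)³.
With (x - 1) = 1/3: s(4/3) = 269/252.

1.0675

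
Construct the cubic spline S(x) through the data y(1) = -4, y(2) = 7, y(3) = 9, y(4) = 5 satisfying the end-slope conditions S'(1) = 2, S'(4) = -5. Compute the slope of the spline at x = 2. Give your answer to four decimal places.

With M_i denoting the second derivative at x_i, h_i = 1, 1, 1, and Δ_i = (y_(i+1) − y_i)/h_i = 11, 2, -4:
  1·M_0 + 4·M_1 + 1·M_2 = 6(Δ_1 - Δ_0) = -54
  1·M_1 + 4·M_2 + 1·M_3 = 6(Δ_2 - Δ_1) = -36
Clamped end conditions give two more equations: 2h_0·M_0 + h_0·M_1 = 6(Δ_0 - S'(1)) = 54 and h_2·M_2 + 2h_2·M_3 = 6(S'(4) - Δ_2) = -6.
Solving: M_0 = 572/15, M_1 = -334/15, M_2 = -46/15, M_3 = -22/15.
On [2, 3], S'(x) = b_1 + 2c_1·(x - 2) + 3d_1·(x - 2)² with b_1 = Δ_1 - h_1(2M_1 + M_2)/6 = 149/15, c_1 = M_1/2 = -167/15, d_1 = (M_2 - M_1)/(6h_1) = 16/5. So S'(2) = 149/15.

9.9333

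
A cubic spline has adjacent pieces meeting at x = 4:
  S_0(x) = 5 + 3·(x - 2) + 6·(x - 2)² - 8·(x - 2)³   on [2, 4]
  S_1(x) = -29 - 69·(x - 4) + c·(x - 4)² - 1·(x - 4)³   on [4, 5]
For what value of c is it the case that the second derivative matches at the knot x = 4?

-42

S_0''(x) = 12 - 48·(x - 2), so S_0''(4) = -84. On the right, S_1''(4) = 2c, so c = -42.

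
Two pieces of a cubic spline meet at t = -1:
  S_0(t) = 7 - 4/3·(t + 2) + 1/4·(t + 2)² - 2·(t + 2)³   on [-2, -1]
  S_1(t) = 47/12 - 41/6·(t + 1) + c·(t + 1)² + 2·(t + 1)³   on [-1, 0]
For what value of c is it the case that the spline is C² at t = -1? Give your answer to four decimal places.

S_0''(t) = 1/2 - 12·(t + 2), so S_0''(-1) = -23/2. On the right, S_1''(-1) = 2c, so c = -23/4.

-5.7500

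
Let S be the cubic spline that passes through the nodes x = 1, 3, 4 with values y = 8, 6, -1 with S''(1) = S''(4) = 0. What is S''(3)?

Write M_i for S''(x_i). With h_i = 2, 1 and divided differences Δ_i = -1, -7, the continuity of S' gives the tridiagonal system
  2·M_0 + 6·M_1 + 1·M_2 = 6(Δ_1 - Δ_0) = -36
Natural end conditions: M_0 = M_2 = 0.
Solving: M_0 = 0, M_1 = -6, M_2 = 0.

-6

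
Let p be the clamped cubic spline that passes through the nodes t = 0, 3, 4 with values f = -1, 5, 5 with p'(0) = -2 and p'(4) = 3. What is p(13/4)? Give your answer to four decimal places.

4.8418

With σ_i denoting the second derivative at x_i, h_i = 3, 1, and Δ_i = (y_(i+1) − y_i)/h_i = 2, 0:
  3·σ_0 + 8·σ_1 + 1·σ_2 = 6(Δ_1 - Δ_0) = -12
Clamped end conditions give two more equations: 2h_0·σ_0 + h_0·σ_1 = 6(Δ_0 - p'(0)) = 24 and h_1·σ_1 + 2h_1·σ_2 = 6(p'(4) - Δ_1) = 18.
Solving the tridiagonal system: σ_0 = 27/4, σ_1 = -11/2, σ_2 = 47/4.
On [3, 4], p(t) = 5 - 1/8·(t - 3) - 11/4·(t - 3)² + 23/8·(t - 3)³.
With (t - 3) = 1/4: p(13/4) = 2479/512.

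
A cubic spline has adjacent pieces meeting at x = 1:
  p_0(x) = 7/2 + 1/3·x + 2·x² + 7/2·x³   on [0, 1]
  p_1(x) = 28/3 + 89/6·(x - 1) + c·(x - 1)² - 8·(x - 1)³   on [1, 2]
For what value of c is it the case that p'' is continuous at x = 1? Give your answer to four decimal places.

p_0''(x) = 4 + 21·x, so p_0''(1) = 25. On the right, p_1''(1) = 2c, so c = 25/2.

12.5000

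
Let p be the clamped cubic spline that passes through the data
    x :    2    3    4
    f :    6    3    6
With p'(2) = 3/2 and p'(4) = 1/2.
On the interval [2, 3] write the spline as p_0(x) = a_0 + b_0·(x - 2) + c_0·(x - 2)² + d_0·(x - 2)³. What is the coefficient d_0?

7

Write M_i for p''(x_i). With h_i = 1, 1 and divided differences Δ_i = -3, 3, the continuity of p' gives the tridiagonal system
  1·M_0 + 4·M_1 + 1·M_2 = 6(Δ_1 - Δ_0) = 36
Clamped end conditions give two more equations: 2h_0·M_0 + h_0·M_1 = 6(Δ_0 - p'(2)) = -27 and h_1·M_1 + 2h_1·M_2 = 6(p'(4) - Δ_1) = -15.
Forward elimination and back-substitution give M_0 = -23, M_1 = 19, M_2 = -17.
On [2, 3], with p_0(x) = a_0 + b_0·(x - 2) + c_0·(x - 2)² + d_0·(x - 2)³: c_0 = M_0/2 = -23/2, d_0 = (M_1 - M_0)/(6h_0) = 7, b_0 = Δ_0 - h_0(2M_0 + M_1)/6 = 3/2.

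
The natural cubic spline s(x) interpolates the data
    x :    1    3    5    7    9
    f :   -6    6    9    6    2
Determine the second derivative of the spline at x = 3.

Put σ_i = s'' at the i-th knot. Here h = (2, 2, 2, 2) and Δ = (6, 3/2, -3/2, -2), so the interior equations h_(i-1)·σ_(i-1) + 2(h_(i-1)+h_i)·σ_i + h_i·σ_(i+1) = 6(Δ_i − Δ_(i-1)) read
  2·σ_0 + 8·σ_1 + 2·σ_2 = 6(Δ_1 - Δ_0) = -27
  2·σ_1 + 8·σ_2 + 2·σ_3 = 6(Δ_2 - Δ_1) = -18
  2·σ_2 + 8·σ_3 + 2·σ_4 = 6(Δ_3 - Δ_2) = -3
Natural end conditions: σ_0 = σ_4 = 0.
Hence σ_0 = 0, σ_1 = -3, σ_2 = -3/2, σ_3 = 0, σ_4 = 0.

-3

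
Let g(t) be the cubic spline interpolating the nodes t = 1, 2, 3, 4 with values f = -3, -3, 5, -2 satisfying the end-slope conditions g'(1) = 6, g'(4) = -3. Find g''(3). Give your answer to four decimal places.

Write M_i for g''(x_i). With h_i = 1, 1, 1 and divided differences Δ_i = 0, 8, -7, the continuity of g' gives the tridiagonal system
  1·M_0 + 4·M_1 + 1·M_2 = 6(Δ_1 - Δ_0) = 48
  1·M_1 + 4·M_2 + 1·M_3 = 6(Δ_2 - Δ_1) = -90
Clamped end conditions give two more equations: 2h_0·M_0 + h_0·M_1 = 6(Δ_0 - g'(1)) = -36 and h_2·M_2 + 2h_2·M_3 = 6(g'(4) - Δ_2) = 24.
Hence M_0 = -164/5, M_1 = 148/5, M_2 = -188/5, M_3 = 154/5.

-37.6000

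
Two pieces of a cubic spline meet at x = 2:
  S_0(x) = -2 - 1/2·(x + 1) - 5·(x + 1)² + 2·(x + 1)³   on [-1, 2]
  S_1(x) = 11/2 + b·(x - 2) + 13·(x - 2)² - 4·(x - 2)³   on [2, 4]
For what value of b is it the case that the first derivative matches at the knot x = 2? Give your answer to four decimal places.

S_0'(x) = -1/2 - 10·(x + 1) + 6·(x + 1)², so S_0'(2) = 47/2. On the right, S_1'(2) = b, so b = 47/2.

23.5000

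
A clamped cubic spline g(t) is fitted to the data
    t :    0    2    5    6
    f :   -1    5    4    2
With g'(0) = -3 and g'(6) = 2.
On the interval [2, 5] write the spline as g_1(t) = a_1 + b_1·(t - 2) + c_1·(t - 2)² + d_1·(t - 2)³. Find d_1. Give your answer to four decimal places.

0.1282

Let σ_i = g''(x_i). Step sizes h_i = 2, 3, 1; slopes of the chords Δ_i = (y_(i+1) - y_i)/h_i = 3, -1/3, -2.
  2·σ_0 + 10·σ_1 + 3·σ_2 = 6(Δ_1 - Δ_0) = -20
  3·σ_1 + 8·σ_2 + 1·σ_3 = 6(Δ_2 - Δ_1) = -10
Clamped end conditions give two more equations: 2h_0·σ_0 + h_0·σ_1 = 6(Δ_0 - g'(0)) = 36 and h_2·σ_2 + 2h_2·σ_3 = 6(g'(6) - Δ_2) = 24.
Solving: σ_0 = 424/39, σ_1 = -146/39, σ_2 = -56/39, σ_3 = 496/39.
On [2, 5], with g_1(t) = a_1 + b_1·(t - 2) + c_1·(t - 2)² + d_1·(t - 2)³: c_1 = σ_1/2 = -73/39, d_1 = (σ_2 - σ_1)/(6h_1) = 5/39, b_1 = Δ_1 - h_1(2σ_1 + σ_2)/6 = 161/39.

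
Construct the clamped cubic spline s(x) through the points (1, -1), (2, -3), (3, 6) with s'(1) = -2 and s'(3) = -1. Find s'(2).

6

Let σ_i = s''(x_i). Step sizes h_i = 1, 1; slopes of the chords Δ_i = (y_(i+1) - y_i)/h_i = -2, 9.
  1·σ_0 + 4·σ_1 + 1·σ_2 = 6(Δ_1 - Δ_0) = 66
Clamped end conditions give two more equations: 2h_0·σ_0 + h_0·σ_1 = 6(Δ_0 - s'(1)) = 0 and h_1·σ_1 + 2h_1·σ_2 = 6(s'(3) - Δ_1) = -60.
Solving the tridiagonal system: σ_0 = -16, σ_1 = 32, σ_2 = -46.
On [2, 3], s'(x) = b_1 + 2c_1·(x - 2) + 3d_1·(x - 2)² with b_1 = Δ_1 - h_1(2σ_1 + σ_2)/6 = 6, c_1 = σ_1/2 = 16, d_1 = (σ_2 - σ_1)/(6h_1) = -13. So s'(2) = 6.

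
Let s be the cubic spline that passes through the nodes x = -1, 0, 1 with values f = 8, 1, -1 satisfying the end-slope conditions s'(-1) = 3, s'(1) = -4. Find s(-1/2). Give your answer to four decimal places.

5.6875

With m_i denoting the second derivative at x_i, h_i = 1, 1, and Δ_i = (y_(i+1) − y_i)/h_i = -7, -2:
  1·m_0 + 4·m_1 + 1·m_2 = 6(Δ_1 - Δ_0) = 30
Clamped end conditions give two more equations: 2h_0·m_0 + h_0·m_1 = 6(Δ_0 - s'(-1)) = -60 and h_1·m_1 + 2h_1·m_2 = 6(s'(1) - Δ_1) = -12.
Forward elimination and back-substitution give m_0 = -41, m_1 = 22, m_2 = -17.
On [-1, 0], s(x) = 8 + 3·(x + 1) - 41/2·(x + 1)² + 21/2·(x + 1)³.
With (x + 1) = 1/2: s(-1/2) = 91/16.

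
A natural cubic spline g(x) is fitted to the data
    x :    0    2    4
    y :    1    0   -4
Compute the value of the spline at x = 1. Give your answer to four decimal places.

0.7813

Let m_i = g''(x_i). Step sizes h_i = 2, 2; slopes of the chords Δ_i = (y_(i+1) - y_i)/h_i = -1/2, -2.
  2·m_0 + 8·m_1 + 2·m_2 = 6(Δ_1 - Δ_0) = -9
Natural end conditions: m_0 = m_2 = 0.
Solving the tridiagonal system: m_0 = 0, m_1 = -9/8, m_2 = 0.
On [0, 2], g(x) = 1 - 1/8·x + 0·x² - 3/32·x³.
With x = 1: g(1) = 25/32.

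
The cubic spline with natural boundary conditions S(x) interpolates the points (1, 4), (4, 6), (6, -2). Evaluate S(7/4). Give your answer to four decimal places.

5.4844

Write σ_i for S''(x_i). With h_i = 3, 2 and divided differences Δ_i = 2/3, -4, the continuity of S' gives the tridiagonal system
  3·σ_0 + 10·σ_1 + 2·σ_2 = 6(Δ_1 - Δ_0) = -28
Natural end conditions: σ_0 = σ_2 = 0.
Solving the tridiagonal system: σ_0 = 0, σ_1 = -14/5, σ_2 = 0.
On [1, 4], S(x) = 4 + 31/15·(x - 1) + 0·(x - 1)² - 7/45·(x - 1)³.
With (x - 1) = 3/4: S(7/4) = 351/64.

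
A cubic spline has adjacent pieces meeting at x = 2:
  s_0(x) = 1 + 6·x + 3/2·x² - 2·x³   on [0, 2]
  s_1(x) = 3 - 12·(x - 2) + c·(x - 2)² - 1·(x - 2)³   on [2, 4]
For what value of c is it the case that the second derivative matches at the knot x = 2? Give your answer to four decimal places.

-10.5000

s_0''(x) = 3 - 12·x, so s_0''(2) = -21. On the right, s_1''(2) = 2c, so c = -21/2.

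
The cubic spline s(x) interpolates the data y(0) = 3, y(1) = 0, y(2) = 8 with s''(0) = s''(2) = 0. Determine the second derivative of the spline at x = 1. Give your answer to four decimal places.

Let M_i = s''(x_i). Step sizes h_i = 1, 1; slopes of the chords Δ_i = (y_(i+1) - y_i)/h_i = -3, 8.
  1·M_0 + 4·M_1 + 1·M_2 = 6(Δ_1 - Δ_0) = 66
Natural end conditions: M_0 = M_2 = 0.
Solving: M_0 = 0, M_1 = 33/2, M_2 = 0.

16.5000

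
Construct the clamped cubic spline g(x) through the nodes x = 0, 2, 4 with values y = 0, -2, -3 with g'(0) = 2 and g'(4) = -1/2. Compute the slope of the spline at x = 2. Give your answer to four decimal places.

Write M_i for g''(x_i). With h_i = 2, 2 and divided differences Δ_i = -1, -1/2, the continuity of g' gives the tridiagonal system
  2·M_0 + 8·M_1 + 2·M_2 = 6(Δ_1 - Δ_0) = 3
Clamped end conditions give two more equations: 2h_0·M_0 + h_0·M_1 = 6(Δ_0 - g'(0)) = -18 and h_1·M_1 + 2h_1·M_2 = 6(g'(4) - Δ_1) = 0.
Hence M_0 = -11/2, M_1 = 2, M_2 = -1.
On [2, 4], g'(x) = b_1 + 2c_1·(x - 2) + 3d_1·(x - 2)² with b_1 = Δ_1 - h_1(2M_1 + M_2)/6 = -3/2, c_1 = M_1/2 = 1, d_1 = (M_2 - M_1)/(6h_1) = -1/4. So g'(2) = -3/2.

-1.5000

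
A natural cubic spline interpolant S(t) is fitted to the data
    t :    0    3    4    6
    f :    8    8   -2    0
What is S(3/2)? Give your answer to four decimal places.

Put m_i = S'' at the i-th knot. Here h = (3, 1, 2) and Δ = (0, -10, 1), so the interior equations h_(i-1)·m_(i-1) + 2(h_(i-1)+h_i)·m_i + h_i·m_(i+1) = 6(Δ_i − Δ_(i-1)) read
  3·m_0 + 8·m_1 + 1·m_2 = 6(Δ_1 - Δ_0) = -60
  1·m_1 + 6·m_2 + 2·m_3 = 6(Δ_2 - Δ_1) = 66
Natural end conditions: m_0 = m_3 = 0.
Forward elimination and back-substitution give m_0 = 0, m_1 = -426/47, m_2 = 588/47, m_3 = 0.
On [0, 3], S(t) = 8 + 213/47·t + 0·t² - 71/141·t³.
With t = 3/2: S(3/2) = 4925/376.

13.0984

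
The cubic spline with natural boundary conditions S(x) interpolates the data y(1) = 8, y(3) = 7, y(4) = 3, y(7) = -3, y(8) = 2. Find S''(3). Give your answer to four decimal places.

Let M_i = S''(x_i). Step sizes h_i = 2, 1, 3, 1; slopes of the chords Δ_i = (y_(i+1) - y_i)/h_i = -1/2, -4, -2, 5.
  2·M_0 + 6·M_1 + 1·M_2 = 6(Δ_1 - Δ_0) = -21
  1·M_1 + 8·M_2 + 3·M_3 = 6(Δ_2 - Δ_1) = 12
  3·M_2 + 8·M_3 + 1·M_4 = 6(Δ_3 - Δ_2) = 42
Natural end conditions: M_0 = M_4 = 0.
Solving the tridiagonal system: M_0 = 0, M_1 = -1125/322, M_2 = -6/161, M_3 = 1695/322, M_4 = 0.

-3.4938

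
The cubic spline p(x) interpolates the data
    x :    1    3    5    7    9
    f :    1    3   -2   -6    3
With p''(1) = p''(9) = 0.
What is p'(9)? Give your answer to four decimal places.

Write σ_i for p''(x_i). With h_i = 2, 2, 2, 2 and divided differences Δ_i = 1, -5/2, -2, 9/2, the continuity of p' gives the tridiagonal system
  2·σ_0 + 8·σ_1 + 2·σ_2 = 6(Δ_1 - Δ_0) = -21
  2·σ_1 + 8·σ_2 + 2·σ_3 = 6(Δ_2 - Δ_1) = 3
  2·σ_2 + 8·σ_3 + 2·σ_4 = 6(Δ_3 - Δ_2) = 39
Natural end conditions: σ_0 = σ_4 = 0.
Forward elimination and back-substitution give σ_0 = 0, σ_1 = -18/7, σ_2 = -3/14, σ_3 = 69/14, σ_4 = 0.
On [7, 9], p'(x) = b_3 + 2c_3·(x - 7) + 3d_3·(x - 7)² with b_3 = Δ_3 - h_3(2σ_3 + σ_4)/6 = 17/14, c_3 = σ_3/2 = 69/28, d_3 = (σ_4 - σ_3)/(6h_3) = -23/56. So p'(9) = 43/7.

6.1429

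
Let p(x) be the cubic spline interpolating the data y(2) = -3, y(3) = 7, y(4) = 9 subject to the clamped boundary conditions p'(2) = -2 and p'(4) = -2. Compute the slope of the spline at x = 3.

10

Write m_i for p''(x_i). With h_i = 1, 1 and divided differences Δ_i = 10, 2, the continuity of p' gives the tridiagonal system
  1·m_0 + 4·m_1 + 1·m_2 = 6(Δ_1 - Δ_0) = -48
Clamped end conditions give two more equations: 2h_0·m_0 + h_0·m_1 = 6(Δ_0 - p'(2)) = 72 and h_1·m_1 + 2h_1·m_2 = 6(p'(4) - Δ_1) = -24.
Solving: m_0 = 48, m_1 = -24, m_2 = 0.
On [3, 4], p'(x) = b_1 + 2c_1·(x - 3) + 3d_1·(x - 3)² with b_1 = Δ_1 - h_1(2m_1 + m_2)/6 = 10, c_1 = m_1/2 = -12, d_1 = (m_2 - m_1)/(6h_1) = 4. So p'(3) = 10.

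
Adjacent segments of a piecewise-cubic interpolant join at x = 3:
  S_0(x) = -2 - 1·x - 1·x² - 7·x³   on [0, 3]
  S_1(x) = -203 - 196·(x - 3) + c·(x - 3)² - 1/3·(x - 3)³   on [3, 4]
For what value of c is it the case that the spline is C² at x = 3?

-64

S_0''(x) = -2 - 42·x, so S_0''(3) = -128. On the right, S_1''(3) = 2c, so c = -64.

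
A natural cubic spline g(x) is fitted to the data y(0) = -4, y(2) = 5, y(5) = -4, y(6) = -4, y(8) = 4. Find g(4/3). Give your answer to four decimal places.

3.4049

With M_i denoting the second derivative at x_i, h_i = 2, 3, 1, 2, and Δ_i = (y_(i+1) − y_i)/h_i = 9/2, -3, 0, 4:
  2·M_0 + 10·M_1 + 3·M_2 = 6(Δ_1 - Δ_0) = -45
  3·M_1 + 8·M_2 + 1·M_3 = 6(Δ_2 - Δ_1) = 18
  1·M_2 + 6·M_3 + 2·M_4 = 6(Δ_3 - Δ_2) = 24
Natural end conditions: M_0 = M_4 = 0.
Forward elimination and back-substitution give M_0 = 0, M_1 = -2367/416, M_2 = 825/208, M_3 = 1389/416, M_4 = 0.
On [0, 2], g(x) = -4 + 2661/416·x + 0·x² - 789/1664·x³.
With x = 4/3: g(4/3) = 3187/936.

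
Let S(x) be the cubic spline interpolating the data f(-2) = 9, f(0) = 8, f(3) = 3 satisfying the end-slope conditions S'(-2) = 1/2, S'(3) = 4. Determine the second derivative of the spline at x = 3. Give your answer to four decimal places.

7.0667

Let M_i = S''(x_i). Step sizes h_i = 2, 3; slopes of the chords Δ_i = (y_(i+1) - y_i)/h_i = -1/2, -5/3.
  2·M_0 + 10·M_1 + 3·M_2 = 6(Δ_1 - Δ_0) = -7
Clamped end conditions give two more equations: 2h_0·M_0 + h_0·M_1 = 6(Δ_0 - S'(-2)) = -6 and h_1·M_1 + 2h_1·M_2 = 6(S'(3) - Δ_1) = 34.
Solving: M_0 = -1/10, M_1 = -14/5, M_2 = 106/15.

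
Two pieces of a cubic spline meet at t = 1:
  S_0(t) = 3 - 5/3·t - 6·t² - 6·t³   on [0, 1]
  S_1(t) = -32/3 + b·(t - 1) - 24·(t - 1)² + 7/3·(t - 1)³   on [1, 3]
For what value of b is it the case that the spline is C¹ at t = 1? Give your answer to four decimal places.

-31.6667

S_0'(t) = -5/3 - 12·t - 18·t², so S_0'(1) = -95/3. On the right, S_1'(1) = b, so b = -95/3.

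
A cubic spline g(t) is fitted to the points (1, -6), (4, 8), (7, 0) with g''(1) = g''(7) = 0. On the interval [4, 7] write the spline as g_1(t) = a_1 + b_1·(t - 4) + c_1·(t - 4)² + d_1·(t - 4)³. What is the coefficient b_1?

Put m_i = g'' at the i-th knot. Here h = (3, 3) and Δ = (14/3, -8/3), so the interior equations h_(i-1)·m_(i-1) + 2(h_(i-1)+h_i)·m_i + h_i·m_(i+1) = 6(Δ_i − Δ_(i-1)) read
  3·m_0 + 12·m_1 + 3·m_2 = 6(Δ_1 - Δ_0) = -44
Natural end conditions: m_0 = m_2 = 0.
Solving: m_0 = 0, m_1 = -11/3, m_2 = 0.
On [4, 7], with g_1(t) = a_1 + b_1·(t - 4) + c_1·(t - 4)² + d_1·(t - 4)³: c_1 = m_1/2 = -11/6, d_1 = (m_2 - m_1)/(6h_1) = 11/54, b_1 = Δ_1 - h_1(2m_1 + m_2)/6 = 1.

1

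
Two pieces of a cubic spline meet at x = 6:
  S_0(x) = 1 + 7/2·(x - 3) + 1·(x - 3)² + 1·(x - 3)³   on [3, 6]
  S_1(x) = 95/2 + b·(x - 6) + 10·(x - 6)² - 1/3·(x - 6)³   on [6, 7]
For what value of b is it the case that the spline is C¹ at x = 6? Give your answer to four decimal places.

36.5000

S_0'(x) = 7/2 + 2·(x - 3) + 3·(x - 3)², so S_0'(6) = 73/2. On the right, S_1'(6) = b, so b = 73/2.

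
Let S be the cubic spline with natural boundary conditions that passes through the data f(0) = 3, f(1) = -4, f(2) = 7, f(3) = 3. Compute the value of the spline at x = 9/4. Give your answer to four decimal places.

7.7063

Write M_i for S''(x_i). With h_i = 1, 1, 1 and divided differences Δ_i = -7, 11, -4, the continuity of S' gives the tridiagonal system
  1·M_0 + 4·M_1 + 1·M_2 = 6(Δ_1 - Δ_0) = 108
  1·M_1 + 4·M_2 + 1·M_3 = 6(Δ_2 - Δ_1) = -90
Natural end conditions: M_0 = M_3 = 0.
Hence M_0 = 0, M_1 = 174/5, M_2 = -156/5, M_3 = 0.
On [2, 3], S(x) = 7 + 32/5·(x - 2) - 78/5·(x - 2)² + 26/5·(x - 2)³.
With (x - 2) = 1/4: S(9/4) = 1233/160.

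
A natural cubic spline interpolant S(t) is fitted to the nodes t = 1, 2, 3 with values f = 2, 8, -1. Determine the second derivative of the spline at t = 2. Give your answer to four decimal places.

Write M_i for S''(x_i). With h_i = 1, 1 and divided differences Δ_i = 6, -9, the continuity of S' gives the tridiagonal system
  1·M_0 + 4·M_1 + 1·M_2 = 6(Δ_1 - Δ_0) = -90
Natural end conditions: M_0 = M_2 = 0.
Hence M_0 = 0, M_1 = -45/2, M_2 = 0.

-22.5000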